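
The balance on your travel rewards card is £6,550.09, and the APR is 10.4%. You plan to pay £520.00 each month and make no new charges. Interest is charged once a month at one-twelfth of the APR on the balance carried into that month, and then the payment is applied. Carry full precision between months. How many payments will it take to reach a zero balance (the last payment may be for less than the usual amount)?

Monthly rate r = 10.4%/12 = 0.866667% = 0.00866667.
Recurrence: B ← B·(1+r) − £520.00.
Month 1: interest £56.77; balance after payment £6,086.86.
Month 2: interest £52.75; balance after payment £5,619.61.
Closed form: n = −ln(1 − rB₀/P)/ln(1+r) = −ln(0.89083)/ln(1.00867) ≈ 13.396, so the balance reaches zero during payment 14.

14 payments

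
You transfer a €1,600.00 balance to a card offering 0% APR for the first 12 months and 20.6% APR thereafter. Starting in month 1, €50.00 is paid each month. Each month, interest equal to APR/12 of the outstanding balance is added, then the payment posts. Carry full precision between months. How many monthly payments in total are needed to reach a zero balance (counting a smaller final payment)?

37 payments

Promo months 1–12 at r₀ = 0%/12 = 0; months 13+ at r₁ = 20.6%/12 = 0.0171667.
After month 12 (no interest yet): B = €1,600.00 − 12·€50.00 = €1,000.00.
Then at r₁ with €50.00/mo: n₂ = −ln(1 − r₁·B/P)/ln(1+r₁) ≈ 24.71 → 25 more payments.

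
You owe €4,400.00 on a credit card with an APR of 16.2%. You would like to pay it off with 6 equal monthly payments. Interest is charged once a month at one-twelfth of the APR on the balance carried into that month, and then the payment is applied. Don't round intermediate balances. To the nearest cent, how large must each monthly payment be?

€768.37

Monthly rate r = 16.2%/12 = 1.35% = 0.0135.
Level-payment amortization: P = B₀·r / (1 − (1+r)^(−n)) = 4400.00·0.0135 / (1 − 1.0135^(−6)).
Denominator 1 − (1+r)^(−6) = 0.0773064562.
P = 59.4 / 0.0773064562 ≈ 768.37.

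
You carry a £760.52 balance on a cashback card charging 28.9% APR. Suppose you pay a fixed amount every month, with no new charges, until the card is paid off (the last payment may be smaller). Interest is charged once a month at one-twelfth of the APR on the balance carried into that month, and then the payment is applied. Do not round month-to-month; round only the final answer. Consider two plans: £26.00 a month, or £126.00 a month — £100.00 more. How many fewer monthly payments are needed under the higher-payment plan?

Monthly rate r = 28.9%/12 = 2.40833% = 0.0240833.
At £26.00/mo: n = ⌈−ln(1 − rB₀/P)/ln(1+r)⌉ = 52 payments (last £5.78); total interest = total paid − £760.52 = £571.26.
At £126.00/mo: 7 payments (last £76.03); total interest £71.51.
Payments saved = 52 − 7 = 45.

45 fewer payments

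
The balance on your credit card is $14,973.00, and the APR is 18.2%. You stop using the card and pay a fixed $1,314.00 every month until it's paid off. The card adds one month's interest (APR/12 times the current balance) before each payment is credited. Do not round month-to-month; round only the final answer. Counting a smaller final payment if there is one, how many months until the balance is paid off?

Monthly rate r = 18.2%/12 = 1.51667% = 0.0151667.
Recurrence: B ← B·(1+r) − $1,314.00.
Month 1: interest $227.09; balance after payment $13,886.09.
Month 2: interest $210.61; balance after payment $12,782.70.
Closed form: n = −ln(1 − rB₀/P)/ln(1+r) = −ln(0.82718)/ln(1.01517) ≈ 12.605, so the balance reaches zero during payment 13.

13 payments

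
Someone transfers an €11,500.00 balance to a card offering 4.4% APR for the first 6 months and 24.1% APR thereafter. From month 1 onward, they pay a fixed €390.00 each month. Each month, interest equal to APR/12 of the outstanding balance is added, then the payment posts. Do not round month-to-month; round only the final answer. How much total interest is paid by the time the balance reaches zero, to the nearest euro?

Promo months 1–6 at r₀ = 4.4%/12 = 0.00366667; months 7+ at r₁ = 24.1%/12 = 0.0200833.
After month 6: iterate B ← B·(1+r₀) − €390.00 for 6 months → €9,393.78.
Then at r₁ with €390.00/mo: n₂ = −ln(1 − r₁·B/P)/ln(1+r₁) ≈ 33.25 → 34 more payments.
Total paid = 39·€390.00 + €98.02 = €15,308.02; interest = €15,308.02 − €11,500.00 = €3,808.02.

€3,808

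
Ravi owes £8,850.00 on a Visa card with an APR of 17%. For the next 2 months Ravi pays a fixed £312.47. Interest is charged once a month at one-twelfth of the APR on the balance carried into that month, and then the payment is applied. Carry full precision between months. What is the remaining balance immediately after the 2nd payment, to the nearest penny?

£8,473.16

Monthly rate r = 17%/12 = 1.41667% = 0.0141667.
Each month: B ← B·(1+r) − £312.47.
Month 1: interest £125.38; balance after payment £8,662.91.
Month 2: interest £122.72; balance after payment £8,473.16.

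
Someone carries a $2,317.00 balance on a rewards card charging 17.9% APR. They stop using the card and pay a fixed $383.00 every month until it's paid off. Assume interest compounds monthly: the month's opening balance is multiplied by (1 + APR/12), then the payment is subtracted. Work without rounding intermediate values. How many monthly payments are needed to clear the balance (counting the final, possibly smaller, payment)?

7 payments

Monthly rate r = 17.9%/12 = 1.49167% = 0.0149167.
Recurrence: B ← B·(1+r) − $383.00.
Month 1: interest $34.56; balance after payment $1,968.56.
Month 2: interest $29.36; balance after payment $1,614.93.
Closed form: n = −ln(1 − rB₀/P)/ln(1+r) = −ln(0.90976)/ln(1.01492) ≈ 6.387, so the balance reaches zero during payment 7.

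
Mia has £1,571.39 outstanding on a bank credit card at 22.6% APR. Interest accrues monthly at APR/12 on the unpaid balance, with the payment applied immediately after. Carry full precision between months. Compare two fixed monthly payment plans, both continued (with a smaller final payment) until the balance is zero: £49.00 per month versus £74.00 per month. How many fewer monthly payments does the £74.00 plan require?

22 fewer payments

Monthly rate r = 22.6%/12 = 1.88333% = 0.0188333.
At £49.00/mo: n = ⌈−ln(1 − rB₀/P)/ln(1+r)⌉ = 50 payments (last £31.65); total interest = total paid − £1,571.39 = £861.26.
At £74.00/mo: 28 payments (last £27.65); total interest £454.26.
Payments saved = 50 − 28 = 22.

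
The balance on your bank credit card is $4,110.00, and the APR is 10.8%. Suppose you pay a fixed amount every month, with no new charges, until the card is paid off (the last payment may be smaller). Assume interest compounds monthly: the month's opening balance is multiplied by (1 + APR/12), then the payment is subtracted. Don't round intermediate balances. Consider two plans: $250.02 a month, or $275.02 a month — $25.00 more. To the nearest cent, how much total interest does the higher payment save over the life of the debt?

Monthly rate r = 10.8%/12 = 0.9% = 0.009.
At $250.02/mo: n = ⌈−ln(1 − rB₀/P)/ln(1+r)⌉ = 18 payments (last $217.57); total interest = total paid − $4,110.00 = $357.91.
At $275.02/mo: 17 payments (last $33.63); total interest $323.95.
Interest saved = $357.91 − $323.95 = $33.96.

$33.96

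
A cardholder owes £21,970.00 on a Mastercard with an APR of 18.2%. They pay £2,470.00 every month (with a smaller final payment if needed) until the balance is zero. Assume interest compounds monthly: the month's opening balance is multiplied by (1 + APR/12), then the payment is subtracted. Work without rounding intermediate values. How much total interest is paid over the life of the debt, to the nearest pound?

Monthly rate r = 18.2%/12 = 1.51667% = 0.0151667.
Payoff takes n = ⌈−ln(1 − rB₀/P)/ln(1+r)⌉ = ⌈9.627⌉ = 10 payments; the last is £1,553.18.
Total paid = 9·£2,470.00 + £1,553.18 = £23,783.18.
Total interest = total paid − principal = £23,783.18 − £21,970.00 = £1,813.18.

£1,813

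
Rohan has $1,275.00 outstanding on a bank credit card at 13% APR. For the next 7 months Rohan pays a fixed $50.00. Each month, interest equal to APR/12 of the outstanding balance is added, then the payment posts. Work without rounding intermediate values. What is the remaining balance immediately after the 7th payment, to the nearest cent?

$1,013.30

Monthly rate r = 13%/12 = 1.08333% = 0.0108333.
Each month: B ← B·(1+r) − $50.00.
Month 1: interest $13.81; balance after payment $1,238.81.
Month 2: interest $13.42; balance after payment $1,202.23.
Month 3: interest $13.02; balance after payment $1,165.26.
Month 4: interest $12.62; balance after payment $1,127.88.
Month 5: interest $12.22; balance after payment $1,090.10.
Month 6: interest $11.81; balance after payment $1,051.91.
Month 7: interest $11.40; balance after payment $1,013.30.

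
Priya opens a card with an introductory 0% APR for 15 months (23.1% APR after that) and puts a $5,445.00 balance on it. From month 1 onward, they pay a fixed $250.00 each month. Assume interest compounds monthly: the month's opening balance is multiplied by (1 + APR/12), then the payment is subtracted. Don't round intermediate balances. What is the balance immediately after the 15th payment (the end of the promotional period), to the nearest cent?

$1,695.00

Promo months 1–15 at r₀ = 0%/12 = 0; months 16+ at r₁ = 23.1%/12 = 0.01925.
After month 15 (no interest yet): B = $5,445.00 − 15·$250.00 = $1,695.00.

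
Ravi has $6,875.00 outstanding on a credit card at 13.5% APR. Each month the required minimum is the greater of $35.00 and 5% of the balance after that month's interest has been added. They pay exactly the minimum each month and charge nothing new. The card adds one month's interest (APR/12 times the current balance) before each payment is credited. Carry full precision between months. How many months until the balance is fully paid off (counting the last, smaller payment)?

Monthly rate r = 13.5%/12 = 1.125% = 0.01125.
While 5% of the post-interest balance exceeds $35.00, each month B ← (B·(1+r))·(1 − 0.05), i.e. B shrinks by the factor (1+r)·0.95 = 0.96069.
This holds for months 1–58. Entering month 59 the balance is $671.49; 5% of the post-interest balance is now below $35.00, so the flat $35.00 minimum applies from here.
From month 59 a fixed $35.00 at rate r clears $671.49 in 22 more payments. Total: 58 + 22 = 80 months.

80 months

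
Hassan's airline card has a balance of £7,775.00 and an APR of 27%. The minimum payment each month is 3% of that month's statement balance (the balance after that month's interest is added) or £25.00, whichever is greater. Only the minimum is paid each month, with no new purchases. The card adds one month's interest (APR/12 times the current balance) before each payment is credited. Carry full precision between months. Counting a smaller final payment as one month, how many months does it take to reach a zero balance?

335 months

Monthly rate r = 27%/12 = 2.25% = 0.0225.
While 3% of the post-interest balance exceeds £25.00, each month B ← (B·(1+r))·(1 − 0.03), i.e. B shrinks by the factor (1+r)·0.97 = 0.99182.
This holds for months 1–275. Entering month 276 the balance is £813.47; 3% of the post-interest balance is now below £25.00, so the flat £25.00 minimum applies from here.
From month 276 a fixed £25.00 at rate r clears £813.47 in 60 more payments. Total: 275 + 60 = 335 months.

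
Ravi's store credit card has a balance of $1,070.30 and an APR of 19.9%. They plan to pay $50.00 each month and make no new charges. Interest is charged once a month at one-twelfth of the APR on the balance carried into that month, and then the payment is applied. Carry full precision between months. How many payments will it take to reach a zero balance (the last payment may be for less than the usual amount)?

Monthly rate r = 19.9%/12 = 1.65833% = 0.0165833.
Recurrence: B ← B·(1+r) − $50.00.
Month 1: interest $17.75; balance after payment $1,038.05.
Month 2: interest $17.21; balance after payment $1,005.26.
Closed form: n = −ln(1 − rB₀/P)/ln(1+r) = −ln(0.64502)/ln(1.01658) ≈ 26.660, so the balance reaches zero during payment 27.

27 payments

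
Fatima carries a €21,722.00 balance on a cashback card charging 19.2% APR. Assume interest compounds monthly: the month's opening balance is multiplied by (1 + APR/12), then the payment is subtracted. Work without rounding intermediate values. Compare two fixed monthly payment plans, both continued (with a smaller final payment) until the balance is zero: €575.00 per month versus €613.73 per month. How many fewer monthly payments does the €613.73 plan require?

6 fewer payments

Monthly rate r = 19.2%/12 = 1.6% = 0.016.
At €575.00/mo: n = ⌈−ln(1 − rB₀/P)/ln(1+r)⌉ = 59 payments (last €247.23); total interest = total paid − €21,722.00 = €11,875.23.
At €613.73/mo: 53 payments (last €386.84); total interest €10,578.80.
Payments saved = 59 − 53 = 6.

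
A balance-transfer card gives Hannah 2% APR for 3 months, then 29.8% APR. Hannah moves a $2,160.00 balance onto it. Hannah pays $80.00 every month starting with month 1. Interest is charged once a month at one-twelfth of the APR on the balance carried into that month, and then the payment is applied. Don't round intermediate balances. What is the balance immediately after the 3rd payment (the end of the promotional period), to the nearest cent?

$1,930.42

Promo months 1–3 at r₀ = 2%/12 = 0.00166667; months 4+ at r₁ = 29.8%/12 = 0.0248333.
After month 3: iterate B ← B·(1+r₀) − $80.00 for 3 months → $1,930.42.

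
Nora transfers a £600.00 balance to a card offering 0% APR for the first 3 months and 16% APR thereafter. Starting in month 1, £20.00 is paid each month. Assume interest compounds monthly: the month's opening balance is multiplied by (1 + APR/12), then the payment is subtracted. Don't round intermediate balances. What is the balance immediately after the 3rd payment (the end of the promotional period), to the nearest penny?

£540.00

Promo months 1–3 at r₀ = 0%/12 = 0; months 4+ at r₁ = 16%/12 = 0.0133333.
After month 3 (no interest yet): B = £600.00 − 3·£20.00 = £540.00.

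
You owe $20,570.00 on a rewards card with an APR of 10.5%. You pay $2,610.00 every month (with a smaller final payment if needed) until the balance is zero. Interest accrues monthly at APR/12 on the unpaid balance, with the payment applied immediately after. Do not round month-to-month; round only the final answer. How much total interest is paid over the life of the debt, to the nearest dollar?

Monthly rate r = 10.5%/12 = 0.875% = 0.00875.
Payoff takes n = ⌈−ln(1 − rB₀/P)/ln(1+r)⌉ = ⌈8.202⌉ = 9 payments; the last is $528.60.
Total paid = 8·$2,610.00 + $528.60 = $21,408.60.
Total interest = total paid − principal = $21,408.60 − $20,570.00 = $838.60.

$839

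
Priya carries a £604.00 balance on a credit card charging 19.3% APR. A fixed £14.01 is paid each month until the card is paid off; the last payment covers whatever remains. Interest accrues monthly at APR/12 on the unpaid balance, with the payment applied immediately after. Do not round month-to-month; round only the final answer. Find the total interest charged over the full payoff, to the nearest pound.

£434

Monthly rate r = 19.3%/12 = 1.60833% = 0.0160833.
Payoff takes n = ⌈−ln(1 − rB₀/P)/ln(1+r)⌉ = ⌈74.092⌉ = 75 payments; the last is £1.30.
Total paid = 74·£14.01 + £1.30 = £1,038.04.
Total interest = total paid − principal = £1,038.04 − £604.00 = £434.04.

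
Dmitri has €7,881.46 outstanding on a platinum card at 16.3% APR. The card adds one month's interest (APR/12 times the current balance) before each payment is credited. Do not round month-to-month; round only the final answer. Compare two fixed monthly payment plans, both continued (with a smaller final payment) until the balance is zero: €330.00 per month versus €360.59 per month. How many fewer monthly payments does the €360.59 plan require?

3 fewer payments

Monthly rate r = 16.3%/12 = 1.35833% = 0.0135833.
At €330.00/mo: n = ⌈−ln(1 − rB₀/P)/ln(1+r)⌉ = 30 payments (last €22.37); total interest = total paid − €7,881.46 = €1,710.91.
At €360.59/mo: 27 payments (last €39.15); total interest €1,533.03.
Payments saved = 30 − 27 = 3.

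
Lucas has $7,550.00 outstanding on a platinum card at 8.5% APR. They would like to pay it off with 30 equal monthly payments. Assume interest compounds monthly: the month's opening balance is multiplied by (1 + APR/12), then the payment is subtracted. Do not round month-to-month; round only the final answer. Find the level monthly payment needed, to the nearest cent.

$280.24

Monthly rate r = 8.5%/12 = 0.708333% = 0.00708333.
Level-payment amortization: P = B₀·r / (1 − (1+r)^(−n)) = 7550.00·0.00708333 / (1 − 1.00708^(−30)).
Denominator 1 − (1+r)^(−30) = 0.190833789.
P = 53.4792 / 0.190833789 ≈ 280.24.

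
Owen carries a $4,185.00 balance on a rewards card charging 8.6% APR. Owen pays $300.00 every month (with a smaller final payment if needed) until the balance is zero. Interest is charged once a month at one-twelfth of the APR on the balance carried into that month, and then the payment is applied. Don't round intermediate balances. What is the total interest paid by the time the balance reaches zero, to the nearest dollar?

$240

Monthly rate r = 8.6%/12 = 0.716667% = 0.00716667.
Payoff takes n = ⌈−ln(1 − rB₀/P)/ln(1+r)⌉ = ⌈14.750⌉ = 15 payments; the last is $225.26.
Total paid = 14·$300.00 + $225.26 = $4,425.26.
Total interest = total paid − principal = $4,425.26 − $4,185.00 = $240.26.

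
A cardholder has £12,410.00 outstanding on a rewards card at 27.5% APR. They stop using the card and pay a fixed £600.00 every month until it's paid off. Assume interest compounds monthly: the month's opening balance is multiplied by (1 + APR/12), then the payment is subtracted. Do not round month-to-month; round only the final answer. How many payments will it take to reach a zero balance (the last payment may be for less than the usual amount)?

29 payments

Monthly rate r = 27.5%/12 = 2.29167% = 0.0229167.
Recurrence: B ← B·(1+r) − £600.00.
Month 1: interest £284.40; balance after payment £12,094.40.
Month 2: interest £277.16; balance after payment £11,771.56.
Closed form: n = −ln(1 − rB₀/P)/ln(1+r) = −ln(0.52601)/ln(1.02292) ≈ 28.354, so the balance reaches zero during payment 29.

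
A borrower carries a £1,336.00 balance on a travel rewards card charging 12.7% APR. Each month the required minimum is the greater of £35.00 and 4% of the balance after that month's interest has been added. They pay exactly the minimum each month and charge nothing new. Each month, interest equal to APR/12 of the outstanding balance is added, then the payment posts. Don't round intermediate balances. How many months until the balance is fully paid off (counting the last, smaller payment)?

44 months

Monthly rate r = 12.7%/12 = 1.05833% = 0.0105833.
While 4% of the post-interest balance exceeds £35.00, each month B ← (B·(1+r))·(1 − 0.04), i.e. B shrinks by the factor (1+r)·0.96 = 0.97016.
This holds for months 1–15. Entering month 16 the balance is £848.12; 4% of the post-interest balance is now below £35.00, so the flat £35.00 minimum applies from here.
From month 16 a fixed £35.00 at rate r clears £848.12 in 29 more payments. Total: 15 + 29 = 44 months.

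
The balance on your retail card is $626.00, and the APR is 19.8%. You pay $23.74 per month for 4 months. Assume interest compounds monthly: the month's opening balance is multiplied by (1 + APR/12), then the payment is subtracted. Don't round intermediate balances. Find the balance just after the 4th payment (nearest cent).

Monthly rate r = 19.8%/12 = 1.65% = 0.0165.
Each month: B ← B·(1+r) − $23.74.
Month 1: interest $10.33; balance after payment $612.59.
Month 2: interest $10.11; balance after payment $598.96.
Month 3: interest $9.88; balance after payment $585.10.
Month 4: interest $9.65; balance after payment $571.01.

$571.01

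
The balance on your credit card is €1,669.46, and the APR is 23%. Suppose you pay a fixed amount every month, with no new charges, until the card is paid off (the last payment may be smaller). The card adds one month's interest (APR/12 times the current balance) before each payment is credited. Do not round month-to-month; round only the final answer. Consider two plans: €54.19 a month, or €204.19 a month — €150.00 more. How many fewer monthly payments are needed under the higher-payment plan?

Monthly rate r = 23%/12 = 1.91667% = 0.0191667.
At €54.19/mo: n = ⌈−ln(1 − rB₀/P)/ln(1+r)⌉ = 48 payments (last €1.31); total interest = total paid − €1,669.46 = €878.78.
At €204.19/mo: 9 payments (last €199.64); total interest €163.70.
Payments saved = 48 − 9 = 39.

39 fewer payments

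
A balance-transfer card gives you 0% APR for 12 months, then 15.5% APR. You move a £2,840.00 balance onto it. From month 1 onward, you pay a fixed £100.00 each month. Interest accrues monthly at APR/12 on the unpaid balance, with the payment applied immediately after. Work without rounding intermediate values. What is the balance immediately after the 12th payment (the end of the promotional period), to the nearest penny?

Promo months 1–12 at r₀ = 0%/12 = 0; months 13+ at r₁ = 15.5%/12 = 0.0129167.
After month 12 (no interest yet): B = £2,840.00 − 12·£100.00 = £1,640.00.

£1,640.00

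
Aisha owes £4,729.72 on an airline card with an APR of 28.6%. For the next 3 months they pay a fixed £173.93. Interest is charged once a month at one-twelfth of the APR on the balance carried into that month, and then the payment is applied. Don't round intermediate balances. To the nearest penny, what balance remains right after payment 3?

£4,541.69

Monthly rate r = 28.6%/12 = 2.38333% = 0.0238333.
Each month: B ← B·(1+r) − £173.93.
Month 1: interest £112.72; balance after payment £4,668.51.
Month 2: interest £111.27; balance after payment £4,605.85.
Month 3: interest £109.77; balance after payment £4,541.69.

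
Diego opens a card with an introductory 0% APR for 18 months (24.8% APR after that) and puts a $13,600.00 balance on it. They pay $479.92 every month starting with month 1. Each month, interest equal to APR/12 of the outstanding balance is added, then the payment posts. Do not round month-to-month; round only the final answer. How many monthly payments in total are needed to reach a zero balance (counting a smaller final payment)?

Promo months 1–18 at r₀ = 0%/12 = 0; months 19+ at r₁ = 24.8%/12 = 0.0206667.
After month 18 (no interest yet): B = $13,600.00 − 18·$479.92 = $4,961.44.
Then at r₁ with $479.92/mo: n₂ = −ln(1 − r₁·B/P)/ln(1+r₁) ≈ 11.75 → 12 more payments.

30 payments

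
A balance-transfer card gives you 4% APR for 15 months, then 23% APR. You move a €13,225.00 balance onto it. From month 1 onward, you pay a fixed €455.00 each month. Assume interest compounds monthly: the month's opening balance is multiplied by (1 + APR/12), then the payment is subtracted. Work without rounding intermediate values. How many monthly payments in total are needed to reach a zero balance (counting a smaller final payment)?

Promo months 1–15 at r₀ = 4%/12 = 0.00333333; months 16+ at r₁ = 23%/12 = 0.0191667.
After month 15: iterate B ← B·(1+r₀) − €455.00 for 15 months → €6,915.33.
Then at r₁ with €455.00/mo: n₂ = −ln(1 − r₁·B/P)/ln(1+r₁) ≈ 18.14 → 19 more payments.

34 payments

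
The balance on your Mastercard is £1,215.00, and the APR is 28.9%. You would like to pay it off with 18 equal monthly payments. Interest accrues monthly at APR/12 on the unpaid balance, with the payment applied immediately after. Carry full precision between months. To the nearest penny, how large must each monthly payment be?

£83.98

Monthly rate r = 28.9%/12 = 2.40833% = 0.0240833.
Level-payment amortization: P = B₀·r / (1 − (1+r)^(−n)) = 1215.00·0.0240833 / (1 − 1.02408^(−18)).
Denominator 1 − (1+r)^(−18) = 0.34842467.
P = 29.2612 / 0.34842467 ≈ 83.98.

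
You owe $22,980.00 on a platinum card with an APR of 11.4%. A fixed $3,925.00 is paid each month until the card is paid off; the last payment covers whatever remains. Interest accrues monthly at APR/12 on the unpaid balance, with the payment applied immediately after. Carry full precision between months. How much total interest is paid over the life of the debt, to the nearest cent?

$776.86

Monthly rate r = 11.4%/12 = 0.95% = 0.0095.
Payoff takes n = ⌈−ln(1 − rB₀/P)/ln(1+r)⌉ = ⌈6.052⌉ = 7 payments; the last is $206.86.
Total paid = 6·$3,925.00 + $206.86 = $23,756.86.
Total interest = total paid − principal = $23,756.86 − $22,980.00 = $776.86.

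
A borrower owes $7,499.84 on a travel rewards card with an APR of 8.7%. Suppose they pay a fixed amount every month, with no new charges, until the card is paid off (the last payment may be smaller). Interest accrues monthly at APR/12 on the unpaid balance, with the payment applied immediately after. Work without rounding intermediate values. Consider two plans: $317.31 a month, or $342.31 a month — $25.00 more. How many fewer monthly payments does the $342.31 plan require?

3 fewer payments

Monthly rate r = 8.7%/12 = 0.725% = 0.00725.
At $317.31/mo: n = ⌈−ln(1 − rB₀/P)/ln(1+r)⌉ = 27 payments (last $6.52); total interest = total paid − $7,499.84 = $756.74.
At $342.31/mo: 24 payments (last $323.69); total interest $696.98.
Payments saved = 27 − 24 = 3.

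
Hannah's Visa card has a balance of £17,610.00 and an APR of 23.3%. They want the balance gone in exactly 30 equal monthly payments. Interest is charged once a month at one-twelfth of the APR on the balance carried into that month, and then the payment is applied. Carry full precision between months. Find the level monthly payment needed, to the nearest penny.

£779.99

Monthly rate r = 23.3%/12 = 1.94167% = 0.0194167.
Level-payment amortization: P = B₀·r / (1 − (1+r)^(−n)) = 17610.00·0.0194167 / (1 − 1.01942^(−30)).
Denominator 1 − (1+r)^(−30) = 0.43837283.
P = 341.928 / 0.43837283 ≈ 779.99.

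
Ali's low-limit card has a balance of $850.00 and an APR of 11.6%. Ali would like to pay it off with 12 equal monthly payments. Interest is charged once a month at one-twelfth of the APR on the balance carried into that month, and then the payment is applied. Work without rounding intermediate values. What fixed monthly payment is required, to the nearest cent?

Monthly rate r = 11.6%/12 = 0.966667% = 0.00966667.
Level-payment amortization: P = B₀·r / (1 − (1+r)^(−n)) = 850.00·0.00966667 / (1 − 1.00967^(−12)).
Denominator 1 − (1+r)^(−12) = 0.109028573.
P = 8.21667 / 0.109028573 ≈ 75.36.

$75.36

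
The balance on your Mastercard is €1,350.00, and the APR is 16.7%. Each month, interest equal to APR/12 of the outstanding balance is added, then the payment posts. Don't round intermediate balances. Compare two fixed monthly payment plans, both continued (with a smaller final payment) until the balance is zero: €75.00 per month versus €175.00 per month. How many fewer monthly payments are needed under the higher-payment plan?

12 fewer payments

Monthly rate r = 16.7%/12 = 1.39167% = 0.0139167.
At €75.00/mo: n = ⌈−ln(1 − rB₀/P)/ln(1+r)⌉ = 21 payments (last €64.83); total interest = total paid − €1,350.00 = €214.83.
At €175.00/mo: 9 payments (last €38.23); total interest €88.23.
Payments saved = 21 − 9 = 12.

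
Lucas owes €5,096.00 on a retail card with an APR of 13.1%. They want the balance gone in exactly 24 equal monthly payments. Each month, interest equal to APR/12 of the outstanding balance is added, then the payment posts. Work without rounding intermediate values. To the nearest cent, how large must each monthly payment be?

€242.51

Monthly rate r = 13.1%/12 = 1.09167% = 0.0109167.
Level-payment amortization: P = B₀·r / (1 − (1+r)^(−n)) = 5096.00·0.0109167 / (1 − 1.01092^(−24)).
Denominator 1 − (1+r)^(−24) = 0.229395679.
P = 55.6313 / 0.229395679 ≈ 242.51.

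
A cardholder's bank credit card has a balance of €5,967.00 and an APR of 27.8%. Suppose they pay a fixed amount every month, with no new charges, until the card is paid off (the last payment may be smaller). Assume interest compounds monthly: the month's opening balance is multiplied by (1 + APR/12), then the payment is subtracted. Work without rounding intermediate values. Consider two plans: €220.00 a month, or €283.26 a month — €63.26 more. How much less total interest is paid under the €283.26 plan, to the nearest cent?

Monthly rate r = 27.8%/12 = 2.31667% = 0.0231667.
At €220.00/mo: n = ⌈−ln(1 − rB₀/P)/ln(1+r)⌉ = 44 payments (last €48.28); total interest = total paid − €5,967.00 = €3,541.28.
At €283.26/mo: 30 payments (last €66.04); total interest €2,313.58.
Interest saved = €3,541.28 − €2,313.58 = €1,227.70.

€1,227.70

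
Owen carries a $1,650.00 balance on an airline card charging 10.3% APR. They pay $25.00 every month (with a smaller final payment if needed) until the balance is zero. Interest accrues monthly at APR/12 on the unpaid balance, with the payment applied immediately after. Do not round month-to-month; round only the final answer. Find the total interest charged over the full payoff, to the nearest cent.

$795.00

Monthly rate r = 10.3%/12 = 0.858333% = 0.00858333.
Payoff takes n = ⌈−ln(1 − rB₀/P)/ln(1+r)⌉ = ⌈97.799⌉ = 98 payments; the last is $20.00.
Total paid = 97·$25.00 + $20.00 = $2,445.00.
Total interest = total paid − principal = $2,445.00 − $1,650.00 = $795.00.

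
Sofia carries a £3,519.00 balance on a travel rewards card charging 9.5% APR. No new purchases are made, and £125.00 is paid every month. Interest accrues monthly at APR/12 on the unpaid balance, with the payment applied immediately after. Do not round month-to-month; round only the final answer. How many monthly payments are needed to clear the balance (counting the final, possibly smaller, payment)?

Monthly rate r = 9.5%/12 = 0.791667% = 0.00791667.
Recurrence: B ← B·(1+r) − £125.00.
Month 1: interest £27.86; balance after payment £3,421.86.
Month 2: interest £27.09; balance after payment £3,323.95.
Closed form: n = −ln(1 − rB₀/P)/ln(1+r) = −ln(0.77713)/ln(1.00792) ≈ 31.976, so the balance reaches zero during payment 32.

32 payments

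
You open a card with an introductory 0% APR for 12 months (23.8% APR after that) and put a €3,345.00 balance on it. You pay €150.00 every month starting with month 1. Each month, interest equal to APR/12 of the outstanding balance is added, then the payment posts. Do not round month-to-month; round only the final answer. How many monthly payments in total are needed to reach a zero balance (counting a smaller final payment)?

24 payments

Promo months 1–12 at r₀ = 0%/12 = 0; months 13+ at r₁ = 23.8%/12 = 0.0198333.
After month 12 (no interest yet): B = €3,345.00 − 12·€150.00 = €1,545.00.
Then at r₁ with €150.00/mo: n₂ = −ln(1 − r₁·B/P)/ln(1+r₁) ≈ 11.64 → 12 more payments.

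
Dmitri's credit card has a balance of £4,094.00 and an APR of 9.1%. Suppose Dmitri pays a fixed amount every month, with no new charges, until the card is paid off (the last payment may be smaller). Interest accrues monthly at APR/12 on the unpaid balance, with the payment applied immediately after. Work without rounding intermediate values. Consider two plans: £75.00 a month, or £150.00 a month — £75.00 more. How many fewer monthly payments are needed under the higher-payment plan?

Monthly rate r = 9.1%/12 = 0.758333% = 0.00758333.
At £75.00/mo: n = ⌈−ln(1 − rB₀/P)/ln(1+r)⌉ = 71 payments (last £54.83); total interest = total paid − £4,094.00 = £1,210.83.
At £150.00/mo: 31 payments (last £104.52); total interest £510.52.
Payments saved = 71 − 31 = 40.

40 fewer payments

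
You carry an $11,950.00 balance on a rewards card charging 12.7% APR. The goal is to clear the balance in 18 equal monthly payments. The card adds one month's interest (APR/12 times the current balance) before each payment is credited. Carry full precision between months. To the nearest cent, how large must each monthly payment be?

$732.63

Monthly rate r = 12.7%/12 = 1.05833% = 0.0105833.
Level-payment amortization: P = B₀·r / (1 − (1+r)^(−n)) = 11950.00·0.0105833 / (1 − 1.01058^(−18)).
Denominator 1 − (1+r)^(−18) = 0.172626451.
P = 126.471 / 0.172626451 ≈ 732.63.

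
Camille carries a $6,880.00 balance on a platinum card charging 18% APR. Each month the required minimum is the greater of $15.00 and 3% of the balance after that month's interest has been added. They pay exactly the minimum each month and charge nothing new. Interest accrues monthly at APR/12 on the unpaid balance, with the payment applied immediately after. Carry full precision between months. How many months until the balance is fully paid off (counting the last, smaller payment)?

Monthly rate r = 18%/12 = 1.5% = 0.015.
While 3% of the post-interest balance exceeds $15.00, each month B ← (B·(1+r))·(1 − 0.03), i.e. B shrinks by the factor (1+r)·0.97 = 0.98455.
This holds for months 1–170. Entering month 171 the balance is $487.54; 3% of the post-interest balance is now below $15.00, so the flat $15.00 minimum applies from here.
From month 171 a fixed $15.00 at rate r clears $487.54 in 45 more payments. Total: 170 + 45 = 215 months.

215 months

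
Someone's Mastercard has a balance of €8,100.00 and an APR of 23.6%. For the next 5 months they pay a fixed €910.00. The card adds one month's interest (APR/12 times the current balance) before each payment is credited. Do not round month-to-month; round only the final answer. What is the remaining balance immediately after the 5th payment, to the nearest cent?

Monthly rate r = 23.6%/12 = 1.96667% = 0.0196667.
Each month: B ← B·(1+r) − €910.00.
Month 1: interest €159.30; balance after payment €7,349.30.
Month 2: interest €144.54; balance after payment €6,583.84.
Month 3: interest €129.48; balance after payment €5,803.32.
Month 4: interest €114.13; balance after payment €5,007.45.
Month 5: interest €98.48; balance after payment €4,195.93.

€4,195.93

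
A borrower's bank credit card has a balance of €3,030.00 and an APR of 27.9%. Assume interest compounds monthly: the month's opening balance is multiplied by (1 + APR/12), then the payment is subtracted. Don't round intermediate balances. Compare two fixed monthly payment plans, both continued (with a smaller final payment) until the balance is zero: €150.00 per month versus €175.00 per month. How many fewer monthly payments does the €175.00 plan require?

5 fewer payments

Monthly rate r = 27.9%/12 = 2.325% = 0.02325.
At €150.00/mo: n = ⌈−ln(1 − rB₀/P)/ln(1+r)⌉ = 28 payments (last €89.53); total interest = total paid − €3,030.00 = €1,109.53.
At €175.00/mo: 23 payments (last €72.46); total interest €892.46.
Payments saved = 28 − 23 = 5.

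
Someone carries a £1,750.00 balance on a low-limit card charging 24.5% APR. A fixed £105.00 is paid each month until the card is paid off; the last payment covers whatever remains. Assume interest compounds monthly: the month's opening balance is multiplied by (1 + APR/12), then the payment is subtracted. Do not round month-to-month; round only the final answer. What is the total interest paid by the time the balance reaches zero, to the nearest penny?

£411.12

Monthly rate r = 24.5%/12 = 2.04167% = 0.0204167.
Payoff takes n = ⌈−ln(1 − rB₀/P)/ln(1+r)⌉ = ⌈20.580⌉ = 21 payments; the last is £61.12.
Total paid = 20·£105.00 + £61.12 = £2,161.12.
Total interest = total paid − principal = £2,161.12 − £1,750.00 = £411.12.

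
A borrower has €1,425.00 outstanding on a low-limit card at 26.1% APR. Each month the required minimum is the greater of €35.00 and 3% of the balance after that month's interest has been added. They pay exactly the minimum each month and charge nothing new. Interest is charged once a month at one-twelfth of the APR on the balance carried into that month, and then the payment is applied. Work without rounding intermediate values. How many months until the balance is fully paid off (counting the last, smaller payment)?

Monthly rate r = 26.1%/12 = 2.175% = 0.02175.
While 3% of the post-interest balance exceeds €35.00, each month B ← (B·(1+r))·(1 − 0.03), i.e. B shrinks by the factor (1+r)·0.97 = 0.9911.
This holds for months 1–25. Entering month 26 the balance is €1,139.53; 3% of the post-interest balance is now below €35.00, so the flat €35.00 minimum applies from here.
From month 26 a fixed €35.00 at rate r clears €1,139.53 in 58 more payments. Total: 25 + 58 = 83 months.

83 months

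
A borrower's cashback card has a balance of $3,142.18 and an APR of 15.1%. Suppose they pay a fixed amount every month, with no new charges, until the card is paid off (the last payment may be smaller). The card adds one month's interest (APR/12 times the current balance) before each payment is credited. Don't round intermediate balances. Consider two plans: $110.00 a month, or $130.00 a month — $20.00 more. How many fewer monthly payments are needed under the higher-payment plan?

7 fewer payments

Monthly rate r = 15.1%/12 = 1.25833% = 0.0125833.
At $110.00/mo: n = ⌈−ln(1 − rB₀/P)/ln(1+r)⌉ = 36 payments (last $68.37); total interest = total paid − $3,142.18 = $776.19.
At $130.00/mo: 29 payments (last $129.76); total interest $627.58.
Payments saved = 36 − 29 = 7.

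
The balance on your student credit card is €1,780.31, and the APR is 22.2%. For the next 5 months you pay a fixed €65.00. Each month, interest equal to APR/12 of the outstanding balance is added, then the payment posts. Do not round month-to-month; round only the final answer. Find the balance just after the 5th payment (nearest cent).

Monthly rate r = 22.2%/12 = 1.85% = 0.0185.
Each month: B ← B·(1+r) − €65.00.
Month 1: interest €32.94; balance after payment €1,748.25.
Month 2: interest €32.34; balance after payment €1,715.59.
Month 3: interest €31.74; balance after payment €1,682.33.
Month 4: interest €31.12; balance after payment €1,648.45.
Month 5: interest €30.50; balance after payment €1,613.95.

€1,613.95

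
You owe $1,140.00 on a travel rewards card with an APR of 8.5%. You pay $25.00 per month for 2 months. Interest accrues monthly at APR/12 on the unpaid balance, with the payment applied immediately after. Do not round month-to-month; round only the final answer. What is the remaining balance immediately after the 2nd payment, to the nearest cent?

Monthly rate r = 8.5%/12 = 0.708333% = 0.00708333.
Each month: B ← B·(1+r) − $25.00.
Month 1: interest $8.07; balance after payment $1,123.08.
Month 2: interest $7.96; balance after payment $1,106.03.

$1,106.03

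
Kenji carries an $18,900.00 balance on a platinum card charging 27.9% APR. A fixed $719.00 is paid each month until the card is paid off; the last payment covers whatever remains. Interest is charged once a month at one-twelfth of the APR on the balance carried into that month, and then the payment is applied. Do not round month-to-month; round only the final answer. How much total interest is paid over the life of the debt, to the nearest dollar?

$10,650

Monthly rate r = 27.9%/12 = 2.325% = 0.02325.
Payoff takes n = ⌈−ln(1 − rB₀/P)/ln(1+r)⌉ = ⌈41.098⌉ = 42 payments; the last is $71.23.
Total paid = 41·$719.00 + $71.23 = $29,550.23.
Total interest = total paid − principal = $29,550.23 − $18,900.00 = $10,650.23.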